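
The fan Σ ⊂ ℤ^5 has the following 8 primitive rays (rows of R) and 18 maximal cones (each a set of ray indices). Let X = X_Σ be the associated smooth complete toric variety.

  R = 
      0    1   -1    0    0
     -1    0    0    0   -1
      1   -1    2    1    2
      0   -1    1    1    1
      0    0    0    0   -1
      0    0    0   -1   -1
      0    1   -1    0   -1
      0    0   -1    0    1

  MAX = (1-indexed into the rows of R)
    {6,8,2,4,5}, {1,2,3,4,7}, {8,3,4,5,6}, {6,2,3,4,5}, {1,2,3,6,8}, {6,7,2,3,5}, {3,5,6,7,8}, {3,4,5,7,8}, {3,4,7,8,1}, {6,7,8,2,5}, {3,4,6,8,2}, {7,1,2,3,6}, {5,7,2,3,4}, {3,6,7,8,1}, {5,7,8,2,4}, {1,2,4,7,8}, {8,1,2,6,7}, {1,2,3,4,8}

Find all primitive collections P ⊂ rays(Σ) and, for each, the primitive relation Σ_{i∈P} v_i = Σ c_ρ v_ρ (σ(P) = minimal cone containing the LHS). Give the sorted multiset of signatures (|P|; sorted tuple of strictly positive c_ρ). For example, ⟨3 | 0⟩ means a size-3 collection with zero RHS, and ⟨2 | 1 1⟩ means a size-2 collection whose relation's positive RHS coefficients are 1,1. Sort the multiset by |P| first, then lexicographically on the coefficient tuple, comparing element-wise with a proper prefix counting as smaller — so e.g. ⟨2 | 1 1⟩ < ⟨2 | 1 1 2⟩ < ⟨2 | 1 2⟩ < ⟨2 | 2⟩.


5 collections generate NE(X_Σ); each relation:

  • {1,5}:  v_{1} + v_{5} = v_{7} — sig = ⟨2 | 1⟩
  • {1,4,6}:  v_{1} + v_{4} + v_{6} = 0 — sig = ⟨3 | 0⟩
  • {4,6,7}:  v_{4} + v_{6} + v_{7} = v_{5} — sig = ⟨3 | 1⟩
  • {2,3,5,8}:  v_{2} + v_{3} + v_{5} + v_{8} = v_{4} — sig = ⟨4 | 1⟩
  • {2,3,7,8}:  v_{2} + v_{3} + v_{7} + v_{8} = v_{1} + v_{4} — sig = ⟨4 | 1 1⟩

Sorted signature multiset PRS(X):
[⟨2 | 1⟩, ⟨3 | 0⟩, ⟨3 | 1⟩, ⟨4 | 1⟩, ⟨4 | 1 1⟩]


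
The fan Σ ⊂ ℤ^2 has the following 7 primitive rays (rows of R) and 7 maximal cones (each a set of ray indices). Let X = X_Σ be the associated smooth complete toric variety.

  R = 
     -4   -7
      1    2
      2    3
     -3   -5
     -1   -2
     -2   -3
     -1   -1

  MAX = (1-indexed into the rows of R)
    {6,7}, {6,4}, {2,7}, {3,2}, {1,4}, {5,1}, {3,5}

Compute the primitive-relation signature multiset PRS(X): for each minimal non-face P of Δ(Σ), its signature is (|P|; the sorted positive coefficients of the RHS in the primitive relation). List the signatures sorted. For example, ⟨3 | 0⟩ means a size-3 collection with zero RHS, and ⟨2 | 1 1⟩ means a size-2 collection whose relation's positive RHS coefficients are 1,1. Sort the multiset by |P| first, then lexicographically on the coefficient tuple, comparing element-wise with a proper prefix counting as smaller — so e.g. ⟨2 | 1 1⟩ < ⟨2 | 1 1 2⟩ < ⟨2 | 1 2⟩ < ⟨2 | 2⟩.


Σ has 14 primitive collections:

  • {2,5}:  v_{2} + v_{5} = 0  ⇒ sig = ⟨2 | 0⟩
  • {3,6}:  v_{3} + v_{6} = 0  ⇒ sig = ⟨2 | 0⟩
  • {1,2}:  v_{1} + v_{2} = v_{4}  ⇒ sig = ⟨2 | 1⟩
  • {2,4}:  v_{2} + v_{4} = v_{6}  ⇒ sig = ⟨2 | 1⟩
  • {2,6}:  v_{2} + v_{6} = v_{7}  ⇒ sig = ⟨2 | 1⟩
  • {3,4}:  v_{3} + v_{4} = v_{5}  ⇒ sig = ⟨2 | 1⟩
  • {3,7}:  v_{3} + v_{7} = v_{2}  ⇒ sig = ⟨2 | 1⟩
  • {4,5}:  v_{4} + v_{5} = v_{1}  ⇒ sig = ⟨2 | 1⟩
  • {5,6}:  v_{5} + v_{6} = v_{4}  ⇒ sig = ⟨2 | 1⟩
  • {5,7}:  v_{5} + v_{7} = v_{6}  ⇒ sig = ⟨2 | 1⟩
  • {1,7}:  v_{1} + v_{7} = v_{4} + v_{6}  ⇒ sig = ⟨2 | 1 1⟩
  • {1,3}:  v_{1} + v_{3} = 2·v_{5}  ⇒ sig = ⟨2 | 2⟩
  • {1,6}:  v_{1} + v_{6} = 2·v_{4}  ⇒ sig = ⟨2 | 2⟩
  • {4,7}:  v_{4} + v_{7} = 2·v_{6}  ⇒ sig = ⟨2 | 2⟩

Hence PRS(X_Σ) =
    ⟨2 | 0⟩
    ⟨2 | 0⟩
    ⟨2 | 1⟩
    ⟨2 | 1⟩
    ⟨2 | 1⟩
    ⟨2 | 1⟩
    ⟨2 | 1⟩
    ⟨2 | 1⟩
    ⟨2 | 1⟩
    ⟨2 | 1⟩
    ⟨2 | 1 1⟩
    ⟨2 | 2⟩
    ⟨2 | 2⟩
    ⟨2 | 2⟩


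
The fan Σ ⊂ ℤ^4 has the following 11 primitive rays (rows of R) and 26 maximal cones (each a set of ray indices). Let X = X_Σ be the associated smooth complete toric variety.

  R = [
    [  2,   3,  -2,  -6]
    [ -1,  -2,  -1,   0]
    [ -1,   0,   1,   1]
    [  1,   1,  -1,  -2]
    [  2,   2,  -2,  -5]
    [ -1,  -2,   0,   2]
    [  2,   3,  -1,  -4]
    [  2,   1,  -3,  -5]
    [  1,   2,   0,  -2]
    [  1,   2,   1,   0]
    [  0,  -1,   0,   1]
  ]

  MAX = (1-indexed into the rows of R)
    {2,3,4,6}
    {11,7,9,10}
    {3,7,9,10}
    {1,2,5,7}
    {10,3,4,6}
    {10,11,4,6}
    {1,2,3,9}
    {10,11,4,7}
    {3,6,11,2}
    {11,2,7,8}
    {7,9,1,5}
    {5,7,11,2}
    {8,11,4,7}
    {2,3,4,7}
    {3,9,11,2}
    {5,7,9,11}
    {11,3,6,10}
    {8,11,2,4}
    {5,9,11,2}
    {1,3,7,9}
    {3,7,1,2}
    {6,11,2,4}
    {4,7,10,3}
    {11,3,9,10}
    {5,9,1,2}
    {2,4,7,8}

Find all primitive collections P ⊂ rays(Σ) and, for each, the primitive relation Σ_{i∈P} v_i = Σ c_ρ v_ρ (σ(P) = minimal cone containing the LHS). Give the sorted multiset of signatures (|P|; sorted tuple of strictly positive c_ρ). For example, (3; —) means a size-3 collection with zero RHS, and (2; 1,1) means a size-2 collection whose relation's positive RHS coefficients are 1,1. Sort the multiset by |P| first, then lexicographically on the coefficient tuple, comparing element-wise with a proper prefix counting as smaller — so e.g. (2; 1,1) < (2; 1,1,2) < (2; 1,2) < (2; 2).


Minimal non-faces — 22 found among 11 rays, 26 max cones:

  {2,10}:  v_{2} + v_{10} = 0  so sig = (2; —)
  {6,9}:  v_{6} + v_{9} = 0  so sig = (2; —)
  {1,11}:  v_{1} + v_{11} = v_{5}  so sig = (2; 1)
  {4,9}:  v_{4} + v_{9} = v_{7}  so sig = (2; 1)
  {6,7}:  v_{6} + v_{7} = v_{4}  so sig = (2; 1)
  {1,6}:  v_{1} + v_{6} = v_{2} + v_{7}  so sig = (2; 1,1)
  {1,10}:  v_{1} + v_{10} = v_{7} + v_{9}  so sig = (2; 1,1)
  {3,8}:  v_{3} + v_{8} = v_{2} + v_{7}  so sig = (2; 1,1)
  {5,6}:  v_{5} + v_{6} = v_{2} + v_{7} + v_{11}  so sig = (2; 1,1,1)
  {5,10}:  v_{5} + v_{10} = v_{7} + v_{9} + v_{11}  so sig = (2; 1,1,1)
  {8,10}:  v_{8} + v_{10} = v_{4} + v_{7} + v_{11}  so sig = (2; 1,1,1)
  {4,5}:  v_{4} + v_{5} = v_{2} + 2·v_{7} + v_{11}  so sig = (2; 1,1,2)
  {6,8}:  v_{6} + v_{8} = v_{2} + 2·v_{4} + v_{11}  so sig = (2; 1,1,2)
  {8,9}:  v_{8} + v_{9} = v_{2} + 2·v_{7} + v_{11}  so sig = (2; 1,1,2)
  {1,4}:  v_{1} + v_{4} = v_{2} + 2·v_{7}  so sig = (2; 1,2)
  {3,5}:  v_{3} + v_{5} = v_{2} + 2·v_{9}  so sig = (2; 1,2)
  {1,8}:  v_{1} + v_{8} = 2·v_{2} + 3·v_{7} + v_{11}  so sig = (2; 1,2,3)
  {5,8}:  v_{5} + v_{8} = 2·v_{2} + 3·v_{7} + 2·v_{11}  so sig = (2; 2,2,3)
  {3,4,11}:  v_{3} + v_{4} + v_{11} = 0  so sig = (3; —)
  {2,7,9}:  v_{2} + v_{7} + v_{9} = v_{1}  so sig = (3; 1)
  {3,7,11}:  v_{3} + v_{7} + v_{11} = v_{9}  so sig = (3; 1)
  {2,4,7,11}:  v_{2} + v_{4} + v_{7} + v_{11} = v_{8}  so sig = (4; 1)

Signatures (|P|; sorted positive RHS coefficients), sorted:
    (2; —)
    (2; —)
    (2; 1)
    (2; 1)
    (2; 1)
    (2; 1,1)
    (2; 1,1)
    (2; 1,1)
    (2; 1,1,1)
    (2; 1,1,1)
    (2; 1,1,1)
    (2; 1,1,2)
    (2; 1,1,2)
    (2; 1,1,2)
    (2; 1,2)
    (2; 1,2)
    (2; 1,2,3)
    (2; 2,2,3)
    (3; —)
    (3; 1)
    (3; 1)
    (4; 1)


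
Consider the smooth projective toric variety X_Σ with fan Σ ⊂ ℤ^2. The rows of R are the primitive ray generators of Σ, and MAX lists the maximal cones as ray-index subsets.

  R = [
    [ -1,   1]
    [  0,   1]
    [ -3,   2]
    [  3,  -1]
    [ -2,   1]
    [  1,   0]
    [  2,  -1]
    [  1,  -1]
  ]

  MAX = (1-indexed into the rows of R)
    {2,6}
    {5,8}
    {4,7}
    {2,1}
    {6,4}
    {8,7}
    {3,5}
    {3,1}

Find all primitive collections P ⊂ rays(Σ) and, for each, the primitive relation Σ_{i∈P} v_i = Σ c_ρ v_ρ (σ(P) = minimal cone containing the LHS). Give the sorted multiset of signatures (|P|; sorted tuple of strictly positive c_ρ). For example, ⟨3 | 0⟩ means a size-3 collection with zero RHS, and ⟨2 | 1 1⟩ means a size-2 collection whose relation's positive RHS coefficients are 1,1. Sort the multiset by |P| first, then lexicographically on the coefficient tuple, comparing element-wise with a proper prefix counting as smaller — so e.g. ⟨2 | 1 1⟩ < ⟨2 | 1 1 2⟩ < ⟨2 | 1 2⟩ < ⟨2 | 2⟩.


|primitive collections| = 20. Relations:

  P = {1,8}:  v_{1} + v_{8} = 0 — sig = ⟨2 | 0⟩
  P = {5,7}:  v_{5} + v_{7} = 0 — sig = ⟨2 | 0⟩
  P = {1,5}:  v_{1} + v_{5} = v_{3} — sig = ⟨2 | 1⟩
  P = {1,6}:  v_{1} + v_{6} = v_{2} — sig = ⟨2 | 1⟩
  P = {1,7}:  v_{1} + v_{7} = v_{6} — sig = ⟨2 | 1⟩
  P = {2,8}:  v_{2} + v_{8} = v_{6} — sig = ⟨2 | 1⟩
  P = {3,4}:  v_{3} + v_{4} = v_{2} — sig = ⟨2 | 1⟩
  P = {3,7}:  v_{3} + v_{7} = v_{1} — sig = ⟨2 | 1⟩
  P = {3,8}:  v_{3} + v_{8} = v_{5} — sig = ⟨2 | 1⟩
  P = {4,5}:  v_{4} + v_{5} = v_{6} — sig = ⟨2 | 1⟩
  P = {5,6}:  v_{5} + v_{6} = v_{1} — sig = ⟨2 | 1⟩
  P = {6,7}:  v_{6} + v_{7} = v_{4} — sig = ⟨2 | 1⟩
  P = {6,8}:  v_{6} + v_{8} = v_{7} — sig = ⟨2 | 1⟩
  P = {1,4}:  v_{1} + v_{4} = 2·v_{6} — sig = ⟨2 | 2⟩
  P = {2,5}:  v_{2} + v_{5} = 2·v_{1} — sig = ⟨2 | 2⟩
  P = {2,7}:  v_{2} + v_{7} = 2·v_{6} — sig = ⟨2 | 2⟩
  P = {3,6}:  v_{3} + v_{6} = 2·v_{1} — sig = ⟨2 | 2⟩
  P = {4,8}:  v_{4} + v_{8} = 2·v_{7} — sig = ⟨2 | 2⟩
  P = {2,3}:  v_{2} + v_{3} = 3·v_{1} — sig = ⟨2 | 3⟩
  P = {2,4}:  v_{2} + v_{4} = 3·v_{6} — sig = ⟨2 | 3⟩

Sorted signature multiset PRS(X):
{ ⟨2 | 0⟩ ×2,  ⟨2 | 1⟩ ×11,  ⟨2 | 2⟩ ×5,  ⟨2 | 3⟩ ×2 }


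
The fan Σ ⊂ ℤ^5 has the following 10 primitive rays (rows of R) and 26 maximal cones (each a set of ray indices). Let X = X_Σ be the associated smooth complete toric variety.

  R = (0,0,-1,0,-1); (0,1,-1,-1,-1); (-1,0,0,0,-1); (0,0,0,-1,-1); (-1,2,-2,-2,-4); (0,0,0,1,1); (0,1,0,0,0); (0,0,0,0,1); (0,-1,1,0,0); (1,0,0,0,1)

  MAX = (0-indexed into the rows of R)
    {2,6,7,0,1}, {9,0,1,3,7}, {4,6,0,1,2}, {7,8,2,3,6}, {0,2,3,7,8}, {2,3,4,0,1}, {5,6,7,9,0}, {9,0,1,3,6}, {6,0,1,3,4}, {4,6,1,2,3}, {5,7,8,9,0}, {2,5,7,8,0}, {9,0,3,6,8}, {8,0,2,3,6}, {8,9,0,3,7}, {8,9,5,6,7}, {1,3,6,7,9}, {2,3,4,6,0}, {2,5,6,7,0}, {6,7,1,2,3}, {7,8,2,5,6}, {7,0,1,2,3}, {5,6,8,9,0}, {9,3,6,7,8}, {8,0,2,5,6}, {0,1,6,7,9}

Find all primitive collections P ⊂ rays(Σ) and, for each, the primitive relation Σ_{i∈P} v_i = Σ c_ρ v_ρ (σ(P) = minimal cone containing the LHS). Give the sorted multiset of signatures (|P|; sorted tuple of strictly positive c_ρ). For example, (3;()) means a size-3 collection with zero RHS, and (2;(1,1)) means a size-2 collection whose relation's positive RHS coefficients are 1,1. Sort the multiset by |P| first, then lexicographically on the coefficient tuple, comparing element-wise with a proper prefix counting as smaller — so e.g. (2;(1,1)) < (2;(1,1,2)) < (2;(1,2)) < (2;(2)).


11 collections generate NE(X_Σ); each relation:

  P = {2,9}:  v_{2} + v_{9} = 0 ; sig = (2;())
  P = {3,5}:  v_{3} + v_{5} = 0 ; sig = (2;())
  P = {1,8}:  v_{1} + v_{8} = v_{3} ; sig = (2;(1))
  P = {1,5}:  v_{1} + v_{5} = v_{0} + v_{6} + v_{7} ; sig = (2;(1,1,1))
  P = {4,5}:  v_{4} + v_{5} = v_{0} + v_{1} + v_{2} + v_{6} ; sig = (2;(1,1,1,1))
  P = {4,9}:  v_{4} + v_{9} = v_{0} + v_{1} + v_{3} + v_{6} ; sig = (2;(1,1,1,1))
  P = {4,8}:  v_{4} + v_{8} = v_{0} + v_{2} + 2·v_{3} + v_{6} ; sig = (2;(1,1,1,2))
  P = {4,7}:  v_{4} + v_{7} = 2·v_{1} + v_{2} ; sig = (2;(1,2))
  P = {0,6,7,8}:  v_{0} + v_{6} + v_{7} + v_{8} = 0 ; sig = (4;())
  P = {0,3,6,7}:  v_{0} + v_{3} + v_{6} + v_{7} = v_{1} ; sig = (4;(1))
  P = {0,1,2,3,6}:  v_{0} + v_{1} + v_{2} + v_{3} + v_{6} = v_{4} ; sig = (5;(1))

Signatures (|P|; sorted positive RHS coefficients), sorted:
{ (2;()) ×2,  (2;(1)),  (2;(1,1,1)),  (2;(1,1,1,1)) ×2,  (2;(1,1,1,2)),  (2;(1,2)),  (4;()),  (4;(1)),  (5;(1)) }


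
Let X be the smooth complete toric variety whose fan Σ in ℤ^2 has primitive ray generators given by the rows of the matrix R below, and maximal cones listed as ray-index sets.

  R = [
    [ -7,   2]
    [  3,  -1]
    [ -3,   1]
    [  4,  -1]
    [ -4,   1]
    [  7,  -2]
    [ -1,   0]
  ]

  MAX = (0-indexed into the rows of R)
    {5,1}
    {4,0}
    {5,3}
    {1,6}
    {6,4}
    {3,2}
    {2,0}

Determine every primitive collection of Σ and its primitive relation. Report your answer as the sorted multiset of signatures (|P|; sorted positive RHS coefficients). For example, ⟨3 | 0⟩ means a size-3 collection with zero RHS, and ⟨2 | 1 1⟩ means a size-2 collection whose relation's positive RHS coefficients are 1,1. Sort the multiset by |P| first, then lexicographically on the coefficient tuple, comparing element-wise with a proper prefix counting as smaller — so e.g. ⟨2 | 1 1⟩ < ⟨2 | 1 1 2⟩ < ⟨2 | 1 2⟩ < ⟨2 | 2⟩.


The 14 primitive collections of Σ (r=7, n=2):

  • {0,5}:  v_{0} + v_{5} = 0  so sig = ⟨2 | 0⟩
  • {1,2}:  v_{1} + v_{2} = 0  so sig = ⟨2 | 0⟩
  • {3,4}:  v_{3} + v_{4} = 0  so sig = ⟨2 | 0⟩
  • {0,1}:  v_{0} + v_{1} = v_{4}  so sig = ⟨2 | 1⟩
  • {0,3}:  v_{0} + v_{3} = v_{2}  so sig = ⟨2 | 1⟩
  • {1,3}:  v_{1} + v_{3} = v_{5}  so sig = ⟨2 | 1⟩
  • {1,4}:  v_{1} + v_{4} = v_{6}  so sig = ⟨2 | 1⟩
  • {2,4}:  v_{2} + v_{4} = v_{0}  so sig = ⟨2 | 1⟩
  • {2,5}:  v_{2} + v_{5} = v_{3}  so sig = ⟨2 | 1⟩
  • {2,6}:  v_{2} + v_{6} = v_{4}  so sig = ⟨2 | 1⟩
  • {3,6}:  v_{3} + v_{6} = v_{1}  so sig = ⟨2 | 1⟩
  • {4,5}:  v_{4} + v_{5} = v_{1}  so sig = ⟨2 | 1⟩
  • {0,6}:  v_{0} + v_{6} = 2·v_{4}  so sig = ⟨2 | 2⟩
  • {5,6}:  v_{5} + v_{6} = 2·v_{1}  so sig = ⟨2 | 2⟩

Hence PRS(X_Σ) =
{ ⟨2 | 0⟩ ×3,  ⟨2 | 1⟩ ×9,  ⟨2 | 2⟩ ×2 }


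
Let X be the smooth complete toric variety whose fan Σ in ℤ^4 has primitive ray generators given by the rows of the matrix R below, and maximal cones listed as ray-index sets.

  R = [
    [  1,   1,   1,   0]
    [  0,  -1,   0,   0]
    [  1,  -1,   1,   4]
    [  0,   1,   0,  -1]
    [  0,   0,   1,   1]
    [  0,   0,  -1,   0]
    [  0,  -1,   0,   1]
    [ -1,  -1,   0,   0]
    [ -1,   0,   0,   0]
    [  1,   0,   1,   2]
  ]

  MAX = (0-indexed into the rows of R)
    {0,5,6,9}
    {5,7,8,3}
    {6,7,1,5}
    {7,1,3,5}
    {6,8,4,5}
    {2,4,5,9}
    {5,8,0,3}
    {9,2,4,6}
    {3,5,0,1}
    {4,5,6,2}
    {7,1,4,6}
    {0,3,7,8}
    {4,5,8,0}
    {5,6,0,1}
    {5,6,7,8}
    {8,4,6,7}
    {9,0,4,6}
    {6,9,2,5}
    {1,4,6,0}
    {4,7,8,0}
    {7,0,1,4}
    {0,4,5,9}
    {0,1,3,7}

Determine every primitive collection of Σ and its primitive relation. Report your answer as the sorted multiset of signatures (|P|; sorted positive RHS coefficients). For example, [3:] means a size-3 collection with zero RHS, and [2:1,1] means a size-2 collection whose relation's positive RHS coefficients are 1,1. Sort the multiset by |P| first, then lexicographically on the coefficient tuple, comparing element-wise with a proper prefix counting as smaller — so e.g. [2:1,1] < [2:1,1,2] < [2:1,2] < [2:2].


Primitive collections (19):

  {3,6}:  v_{3} + v_{6} = 0  so sig = [2:]
  {1,8}:  v_{1} + v_{8} = v_{7}  so sig = [2:1]
  {3,4}:  v_{3} + v_{4} = v_{0} + v_{8}  so sig = [2:1,1]
  {7,9}:  v_{7} + v_{9} = v_{4} + v_{6}  so sig = [2:1,1]
  {2,3}:  v_{2} + v_{3} = v_{4} + v_{5} + v_{9}  so sig = [2:1,1,1]
  {3,9}:  v_{3} + v_{9} = v_{0} + v_{4} + v_{5}  so sig = [2:1,1,1]
  {1,2}:  v_{1} + v_{2} = 2·v_{6} + v_{9}  so sig = [2:1,2]
  {1,9}:  v_{1} + v_{9} = v_{0} + 2·v_{6}  so sig = [2:1,2]
  {8,9}:  v_{8} + v_{9} = 2·v_{4} + v_{5}  so sig = [2:1,2]
  {2,7}:  v_{2} + v_{7} = 2·v_{4} + v_{5} + 2·v_{6}  so sig = [2:1,2,2]
  {2,8}:  v_{2} + v_{8} = 3·v_{4} + 2·v_{5} + v_{6}  so sig = [2:1,2,3]
  {0,2}:  v_{0} + v_{2} = 2·v_{9}  so sig = [2:2]
  {0,5,7}:  v_{0} + v_{5} + v_{7} = 0  so sig = [3:]
  {0,6,8}:  v_{0} + v_{6} + v_{8} = v_{4}  so sig = [3:1]
  {1,4,5}:  v_{1} + v_{4} + v_{5} = v_{6}  so sig = [3:1]
  {0,6,7}:  v_{0} + v_{6} + v_{7} = v_{1} + v_{4}  so sig = [3:1,1]
  {4,5,7}:  v_{4} + v_{5} + v_{7} = v_{6} + v_{8}  so sig = [3:1,1]
  {0,4,5,6}:  v_{0} + v_{4} + v_{5} + v_{6} = v_{9}  so sig = [4:1]
  {4,5,6,9}:  v_{4} + v_{5} + v_{6} + v_{9} = v_{2}  so sig = [4:1]

Hence PRS(X_Σ) =
    [2:]
    [2:1]
    [2:1,1]
    [2:1,1]
    [2:1,1,1]
    [2:1,1,1]
    [2:1,2]
    [2:1,2]
    [2:1,2]
    [2:1,2,2]
    [2:1,2,3]
    [2:2]
    [3:]
    [3:1]
    [3:1]
    [3:1,1]
    [3:1,1]
    [4:1]
    [4:1]


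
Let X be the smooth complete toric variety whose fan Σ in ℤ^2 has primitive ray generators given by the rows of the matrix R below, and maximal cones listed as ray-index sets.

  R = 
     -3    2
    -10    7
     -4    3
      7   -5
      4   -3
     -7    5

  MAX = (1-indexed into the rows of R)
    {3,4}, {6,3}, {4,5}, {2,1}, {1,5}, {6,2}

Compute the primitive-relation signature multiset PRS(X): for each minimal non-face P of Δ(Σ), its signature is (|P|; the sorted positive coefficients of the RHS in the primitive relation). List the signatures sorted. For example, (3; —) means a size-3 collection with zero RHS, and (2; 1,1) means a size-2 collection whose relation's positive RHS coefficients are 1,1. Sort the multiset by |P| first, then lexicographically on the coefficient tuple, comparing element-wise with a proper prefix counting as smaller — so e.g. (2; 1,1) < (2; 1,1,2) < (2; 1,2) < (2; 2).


9 minimal non-faces of Δ(Σ) (on 6 rays):

  P = {3,5}:  v_{3} + v_{5} = 0  ⇒ sig = (2; —)
  P = {4,6}:  v_{4} + v_{6} = 0  ⇒ sig = (2; —)
  P = {1,3}:  v_{1} + v_{3} = v_{6}  ⇒ sig = (2; 1)
  P = {1,4}:  v_{1} + v_{4} = v_{5}  ⇒ sig = (2; 1)
  P = {1,6}:  v_{1} + v_{6} = v_{2}  ⇒ sig = (2; 1)
  P = {2,4}:  v_{2} + v_{4} = v_{1}  ⇒ sig = (2; 1)
  P = {5,6}:  v_{5} + v_{6} = v_{1}  ⇒ sig = (2; 1)
  P = {2,3}:  v_{2} + v_{3} = 2·v_{6}  ⇒ sig = (2; 2)
  P = {2,5}:  v_{2} + v_{5} = 2·v_{1}  ⇒ sig = (2; 2)

Signatures (|P|; sorted positive RHS coefficients), sorted:
{ (2; —) ×2,  (2; 1) ×5,  (2; 2) ×2 }


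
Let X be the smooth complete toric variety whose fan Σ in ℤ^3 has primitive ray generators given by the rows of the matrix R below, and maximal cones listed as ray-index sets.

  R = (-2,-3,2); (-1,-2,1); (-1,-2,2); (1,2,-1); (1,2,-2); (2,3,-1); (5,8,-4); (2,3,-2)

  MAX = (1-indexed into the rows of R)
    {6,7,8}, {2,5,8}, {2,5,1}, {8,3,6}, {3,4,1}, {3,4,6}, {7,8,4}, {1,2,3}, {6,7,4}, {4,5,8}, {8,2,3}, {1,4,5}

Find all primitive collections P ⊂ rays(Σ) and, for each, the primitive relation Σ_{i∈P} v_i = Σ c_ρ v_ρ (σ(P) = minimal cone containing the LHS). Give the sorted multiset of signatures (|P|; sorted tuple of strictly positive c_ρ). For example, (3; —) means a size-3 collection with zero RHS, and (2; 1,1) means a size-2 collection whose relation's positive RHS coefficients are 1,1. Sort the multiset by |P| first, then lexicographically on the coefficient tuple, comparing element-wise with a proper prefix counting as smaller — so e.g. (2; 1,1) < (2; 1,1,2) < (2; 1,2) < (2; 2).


Primitive collections (12):

  P = {1,8}:  v_{1} + v_{8} = 0  ⇒ sig = (2; —)
  P = {2,4}:  v_{2} + v_{4} = 0  ⇒ sig = (2; —)
  P = {3,5}:  v_{3} + v_{5} = 0  ⇒ sig = (2; —)
  P = {1,6}:  v_{1} + v_{6} = v_{3} + v_{4}  ⇒ sig = (2; 1,1)
  P = {1,7}:  v_{1} + v_{7} = v_{4} + v_{6}  ⇒ sig = (2; 1,1)
  P = {2,6}:  v_{2} + v_{6} = v_{3} + v_{8}  ⇒ sig = (2; 1,1)
  P = {2,7}:  v_{2} + v_{7} = v_{6} + v_{8}  ⇒ sig = (2; 1,1)
  P = {5,6}:  v_{5} + v_{6} = v_{4} + v_{8}  ⇒ sig = (2; 1,1)
  P = {3,7}:  v_{3} + v_{7} = 2·v_{6}  ⇒ sig = (2; 2)
  P = {5,7}:  v_{5} + v_{7} = 2·v_{4} + 2·v_{8}  ⇒ sig = (2; 2,2)
  P = {3,4,8}:  v_{3} + v_{4} + v_{8} = v_{6}  ⇒ sig = (3; 1)
  P = {4,6,8}:  v_{4} + v_{6} + v_{8} = v_{7}  ⇒ sig = (3; 1)

Hence PRS(X_Σ) =
[(2; —), (2; —), (2; —), (2; 1,1), (2; 1,1), (2; 1,1), (2; 1,1), (2; 1,1), (2; 2), (2; 2,2), (3; 1), (3; 1)]


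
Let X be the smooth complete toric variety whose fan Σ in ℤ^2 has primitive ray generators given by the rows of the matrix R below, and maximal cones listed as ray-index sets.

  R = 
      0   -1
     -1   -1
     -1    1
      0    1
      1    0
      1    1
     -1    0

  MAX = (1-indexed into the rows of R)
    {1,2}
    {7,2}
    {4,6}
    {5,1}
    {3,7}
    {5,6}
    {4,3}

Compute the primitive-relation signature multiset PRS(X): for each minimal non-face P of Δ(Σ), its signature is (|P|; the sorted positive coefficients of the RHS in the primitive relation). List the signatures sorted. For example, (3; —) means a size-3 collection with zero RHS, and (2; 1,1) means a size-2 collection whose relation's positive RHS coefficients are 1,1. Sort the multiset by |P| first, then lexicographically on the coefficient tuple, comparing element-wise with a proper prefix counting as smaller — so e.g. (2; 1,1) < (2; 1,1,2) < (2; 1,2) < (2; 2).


The 14 primitive collections of Σ (r=7, n=2):

  {1,4}:  v_{1} + v_{4} = 0  so sig = (2; —)
  {2,6}:  v_{2} + v_{6} = 0  so sig = (2; —)
  {5,7}:  v_{5} + v_{7} = 0  so sig = (2; —)
  {1,3}:  v_{1} + v_{3} = v_{7}  so sig = (2; 1)
  {1,6}:  v_{1} + v_{6} = v_{5}  so sig = (2; 1)
  {1,7}:  v_{1} + v_{7} = v_{2}  so sig = (2; 1)
  {2,4}:  v_{2} + v_{4} = v_{7}  so sig = (2; 1)
  {2,5}:  v_{2} + v_{5} = v_{1}  so sig = (2; 1)
  {3,5}:  v_{3} + v_{5} = v_{4}  so sig = (2; 1)
  {4,5}:  v_{4} + v_{5} = v_{6}  so sig = (2; 1)
  {4,7}:  v_{4} + v_{7} = v_{3}  so sig = (2; 1)
  {6,7}:  v_{6} + v_{7} = v_{4}  so sig = (2; 1)
  {2,3}:  v_{2} + v_{3} = 2·v_{7}  so sig = (2; 2)
  {3,6}:  v_{3} + v_{6} = 2·v_{4}  so sig = (2; 2)

so the primitive-relation signature multiset is
[(2; —), (2; —), (2; —), (2; 1), (2; 1), (2; 1), (2; 1), (2; 1), (2; 1), (2; 1), (2; 1), (2; 1), (2; 2), (2; 2)]


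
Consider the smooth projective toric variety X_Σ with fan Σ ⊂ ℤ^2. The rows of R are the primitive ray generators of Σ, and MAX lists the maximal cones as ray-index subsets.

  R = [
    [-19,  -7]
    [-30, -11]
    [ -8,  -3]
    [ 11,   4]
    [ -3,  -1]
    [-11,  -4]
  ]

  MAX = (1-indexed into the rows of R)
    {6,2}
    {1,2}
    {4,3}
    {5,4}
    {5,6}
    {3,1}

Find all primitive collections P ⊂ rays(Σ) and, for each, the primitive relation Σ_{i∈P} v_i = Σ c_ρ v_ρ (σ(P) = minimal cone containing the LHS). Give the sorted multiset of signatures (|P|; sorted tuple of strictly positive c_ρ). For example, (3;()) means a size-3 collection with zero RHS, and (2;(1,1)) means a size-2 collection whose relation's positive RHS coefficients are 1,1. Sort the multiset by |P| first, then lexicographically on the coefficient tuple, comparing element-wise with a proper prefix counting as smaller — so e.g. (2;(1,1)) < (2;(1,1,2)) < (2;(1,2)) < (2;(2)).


Δ(Σ) — 6 vertices, 9 min non-faces:

  P = {4,6}:  v_{4} + v_{6} = 0 — sig = (2;())
  P = {1,4}:  v_{1} + v_{4} = v_{3} — sig = (2;(1))
  P = {1,6}:  v_{1} + v_{6} = v_{2} — sig = (2;(1))
  P = {2,4}:  v_{2} + v_{4} = v_{1} — sig = (2;(1))
  P = {3,5}:  v_{3} + v_{5} = v_{6} — sig = (2;(1))
  P = {3,6}:  v_{3} + v_{6} = v_{1} — sig = (2;(1))
  P = {1,5}:  v_{1} + v_{5} = 2·v_{6} — sig = (2;(2))
  P = {2,3}:  v_{2} + v_{3} = 2·v_{1} — sig = (2;(2))
  P = {2,5}:  v_{2} + v_{5} = 3·v_{6} — sig = (2;(3))

so the primitive-relation signature multiset is
{ (2;()),  (2;(1)) ×5,  (2;(2)) ×2,  (2;(3)) }


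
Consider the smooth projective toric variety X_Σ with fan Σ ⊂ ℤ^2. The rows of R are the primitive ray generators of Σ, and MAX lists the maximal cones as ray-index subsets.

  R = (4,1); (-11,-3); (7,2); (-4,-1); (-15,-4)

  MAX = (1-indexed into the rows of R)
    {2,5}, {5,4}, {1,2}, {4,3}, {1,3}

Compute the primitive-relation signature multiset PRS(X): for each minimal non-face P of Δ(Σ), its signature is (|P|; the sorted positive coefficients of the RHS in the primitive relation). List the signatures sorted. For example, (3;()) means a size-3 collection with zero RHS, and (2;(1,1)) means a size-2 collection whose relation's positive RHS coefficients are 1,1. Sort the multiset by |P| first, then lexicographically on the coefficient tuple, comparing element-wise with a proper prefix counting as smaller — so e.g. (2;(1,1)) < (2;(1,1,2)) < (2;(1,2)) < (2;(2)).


5 minimal non-faces of Δ(Σ) (on 5 rays):

  P = {1,4}:  v_{1} + v_{4} = 0 ; sig = (2;())
  P = {1,5}:  v_{1} + v_{5} = v_{2} ; sig = (2;(1))
  P = {2,3}:  v_{2} + v_{3} = v_{4} ; sig = (2;(1))
  P = {2,4}:  v_{2} + v_{4} = v_{5} ; sig = (2;(1))
  P = {3,5}:  v_{3} + v_{5} = 2·v_{4} ; sig = (2;(2))

so the primitive-relation signature multiset is
    (2;())
    (2;(1))
    (2;(1))
    (2;(1))
    (2;(2))


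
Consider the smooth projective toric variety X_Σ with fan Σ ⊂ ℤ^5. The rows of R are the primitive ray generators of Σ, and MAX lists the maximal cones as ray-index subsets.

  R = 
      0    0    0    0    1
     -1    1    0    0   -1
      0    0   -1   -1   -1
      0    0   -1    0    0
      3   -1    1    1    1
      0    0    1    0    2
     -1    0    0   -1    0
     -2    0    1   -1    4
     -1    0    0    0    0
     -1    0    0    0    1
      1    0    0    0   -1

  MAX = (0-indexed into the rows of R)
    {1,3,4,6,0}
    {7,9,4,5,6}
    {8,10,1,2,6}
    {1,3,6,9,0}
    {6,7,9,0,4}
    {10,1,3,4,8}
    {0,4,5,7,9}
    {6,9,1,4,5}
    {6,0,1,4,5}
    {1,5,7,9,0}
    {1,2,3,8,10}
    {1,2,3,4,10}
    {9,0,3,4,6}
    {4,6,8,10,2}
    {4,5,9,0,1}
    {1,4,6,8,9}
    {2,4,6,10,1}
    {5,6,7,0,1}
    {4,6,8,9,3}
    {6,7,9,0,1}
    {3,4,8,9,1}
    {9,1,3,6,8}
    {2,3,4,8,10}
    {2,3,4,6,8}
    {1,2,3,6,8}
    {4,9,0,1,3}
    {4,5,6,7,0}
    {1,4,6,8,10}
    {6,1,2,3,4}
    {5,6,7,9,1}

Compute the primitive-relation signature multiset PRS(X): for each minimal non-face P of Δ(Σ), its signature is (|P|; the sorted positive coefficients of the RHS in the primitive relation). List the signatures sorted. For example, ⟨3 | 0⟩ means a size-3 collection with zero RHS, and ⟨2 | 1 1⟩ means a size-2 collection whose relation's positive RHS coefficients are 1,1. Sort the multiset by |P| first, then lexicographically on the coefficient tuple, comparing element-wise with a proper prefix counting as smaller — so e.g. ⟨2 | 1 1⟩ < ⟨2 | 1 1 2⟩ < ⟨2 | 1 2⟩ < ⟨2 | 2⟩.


Minimal non-faces — 20 found among 11 rays, 30 max cones:

  {9,10}:  v_{9} + v_{10} = 0  ⟹  sig = ⟨2 | 0⟩
  {0,8}:  v_{0} + v_{8} = v_{9}  ⟹  sig = ⟨2 | 1⟩
  {2,9}:  v_{2} + v_{9} = v_{3} + v_{6}  ⟹  sig = ⟨2 | 1 1⟩
  {7,10}:  v_{7} + v_{10} = v_{0} + v_{5} + v_{6}  ⟹  sig = ⟨2 | 1 1 1⟩
  {0,10}:  v_{0} + v_{10} = v_{1} + v_{3} + v_{4} + v_{6}  ⟹  sig = ⟨2 | 1 1 1 1⟩
  {5,10}:  v_{5} + v_{10} = v_{0} + v_{1} + v_{4} + v_{6}  ⟹  sig = ⟨2 | 1 1 1 1⟩
  {2,5}:  v_{2} + v_{5} = v_{0} + v_{1} + v_{3} + v_{4} + 2·v_{6}  ⟹  sig = ⟨2 | 1 1 1 1 2⟩
  {5,8}:  v_{5} + v_{8} = v_{1} + v_{4} + v_{6} + 2·v_{9}  ⟹  sig = ⟨2 | 1 1 1 2⟩
  {7,8}:  v_{7} + v_{8} = v_{5} + v_{6} + 2·v_{9}  ⟹  sig = ⟨2 | 1 1 2⟩
  {0,2}:  v_{0} + v_{2} = v_{1} + 2·v_{3} + v_{4} + 2·v_{6}  ⟹  sig = ⟨2 | 1 1 2 2⟩
  {3,7}:  v_{3} + v_{7} = 3·v_{0} + v_{6} + v_{9}  ⟹  sig = ⟨2 | 1 1 3⟩
  {3,5}:  v_{3} + v_{5} = 2·v_{0}  ⟹  sig = ⟨2 | 2⟩
  {2,7}:  v_{2} + v_{7} = 3·v_{0} + 2·v_{6}  ⟹  sig = ⟨2 | 2 3⟩
  {3,6,10}:  v_{3} + v_{6} + v_{10} = v_{2}  ⟹  sig = ⟨3 | 1⟩
  {1,4,7}:  v_{1} + v_{4} + v_{7} = 2·v_{5}  ⟹  sig = ⟨3 | 2⟩
  {0,5,6,9}:  v_{0} + v_{5} + v_{6} + v_{9} = v_{7}  ⟹  sig = ⟨4 | 1⟩
  {1,2,4,8}:  v_{1} + v_{2} + v_{4} + v_{8} = v_{10}  ⟹  sig = ⟨4 | 1⟩
  {1,3,4,6,8}:  v_{1} + v_{3} + v_{4} + v_{6} + v_{8} = 0  ⟹  sig = ⟨5 | 0⟩
  {0,1,4,6,9}:  v_{0} + v_{1} + v_{4} + v_{6} + v_{9} = v_{5}  ⟹  sig = ⟨5 | 1⟩
  {1,3,4,6,9}:  v_{1} + v_{3} + v_{4} + v_{6} + v_{9} = v_{0}  ⟹  sig = ⟨5 | 1⟩

Hence PRS(X_Σ) =
[⟨2 | 0⟩, ⟨2 | 1⟩, ⟨2 | 1 1⟩, ⟨2 | 1 1 1⟩, ⟨2 | 1 1 1 1⟩, ⟨2 | 1 1 1 1⟩, ⟨2 | 1 1 1 1 2⟩, ⟨2 | 1 1 1 2⟩, ⟨2 | 1 1 2⟩, ⟨2 | 1 1 2 2⟩, ⟨2 | 1 1 3⟩, ⟨2 | 2⟩, ⟨2 | 2 3⟩, ⟨3 | 1⟩, ⟨3 | 2⟩, ⟨4 | 1⟩, ⟨4 | 1⟩, ⟨5 | 0⟩, ⟨5 | 1⟩, ⟨5 | 1⟩]


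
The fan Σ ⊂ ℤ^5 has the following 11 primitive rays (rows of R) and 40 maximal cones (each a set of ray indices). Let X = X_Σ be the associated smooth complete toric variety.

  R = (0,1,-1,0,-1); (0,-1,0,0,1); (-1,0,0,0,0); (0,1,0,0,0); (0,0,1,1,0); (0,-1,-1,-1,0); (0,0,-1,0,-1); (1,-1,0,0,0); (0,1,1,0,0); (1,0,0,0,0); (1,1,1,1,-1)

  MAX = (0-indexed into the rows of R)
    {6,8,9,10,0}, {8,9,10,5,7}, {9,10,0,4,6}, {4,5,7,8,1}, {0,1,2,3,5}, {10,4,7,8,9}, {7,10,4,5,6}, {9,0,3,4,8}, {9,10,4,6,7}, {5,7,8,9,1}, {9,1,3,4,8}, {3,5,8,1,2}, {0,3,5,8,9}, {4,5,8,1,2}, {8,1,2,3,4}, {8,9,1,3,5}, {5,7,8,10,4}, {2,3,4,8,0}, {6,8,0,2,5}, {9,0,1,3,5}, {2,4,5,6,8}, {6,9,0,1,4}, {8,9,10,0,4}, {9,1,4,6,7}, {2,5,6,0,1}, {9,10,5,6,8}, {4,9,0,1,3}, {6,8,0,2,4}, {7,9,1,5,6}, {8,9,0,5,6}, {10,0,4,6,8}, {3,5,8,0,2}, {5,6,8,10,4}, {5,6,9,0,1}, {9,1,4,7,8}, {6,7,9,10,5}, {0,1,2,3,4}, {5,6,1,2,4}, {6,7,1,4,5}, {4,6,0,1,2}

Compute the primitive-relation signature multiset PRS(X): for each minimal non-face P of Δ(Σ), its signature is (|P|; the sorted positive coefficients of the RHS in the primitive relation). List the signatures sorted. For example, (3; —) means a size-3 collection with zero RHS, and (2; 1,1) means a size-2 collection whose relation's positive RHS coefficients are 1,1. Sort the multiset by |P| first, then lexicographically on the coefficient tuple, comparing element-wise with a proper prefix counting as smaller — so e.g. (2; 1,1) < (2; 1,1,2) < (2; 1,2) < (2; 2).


Δ(Σ) — 11 vertices, 16 min non-faces:

  • {2,9}:  v_{2} + v_{9} = 0 ; sig = (2; —)
  • {3,6}:  v_{3} + v_{6} = v_{0} ; sig = (2; 1)
  • {3,7}:  v_{3} + v_{7} = v_{9} ; sig = (2; 1)
  • {0,7}:  v_{0} + v_{7} = v_{6} + v_{9} ; sig = (2; 1,1)
  • {1,10}:  v_{1} + v_{10} = v_{4} + v_{9} ; sig = (2; 1,1)
  • {2,7}:  v_{2} + v_{7} = v_{4} + v_{5} ; sig = (2; 1,1)
  • {2,10}:  v_{2} + v_{10} = v_{4} + v_{6} + v_{8} ; sig = (2; 1,1,1)
  • {3,10}:  v_{3} + v_{10} = v_{0} + v_{4} + v_{8} + v_{9} ; sig = (2; 1,1,1,1)
  • {1,6,8}:  v_{1} + v_{6} + v_{8} = 0 ; sig = (3; —)
  • {3,4,5}:  v_{3} + v_{4} + v_{5} = 0 ; sig = (3; —)
  • {0,1,8}:  v_{0} + v_{1} + v_{8} = v_{3} ; sig = (3; 1)
  • {0,4,5}:  v_{0} + v_{4} + v_{5} = v_{6} ; sig = (3; 1)
  • {4,5,9}:  v_{4} + v_{5} + v_{9} = v_{7} ; sig = (3; 1)
  • {6,7,8}:  v_{6} + v_{7} + v_{8} = v_{5} + v_{10} ; sig = (3; 1,1)
  • {0,5,10}:  v_{0} + v_{5} + v_{10} = 2·v_{6} + v_{8} + v_{9} ; sig = (3; 1,1,2)
  • {4,6,8,9}:  v_{4} + v_{6} + v_{8} + v_{9} = v_{10} ; sig = (4; 1)

Signatures (|P|; sorted positive RHS coefficients), sorted:
{ (2; —),  (2; 1) ×2,  (2; 1,1) ×3,  (2; 1,1,1),  (2; 1,1,1,1),  (3; —) ×2,  (3; 1) ×3,  (3; 1,1),  (3; 1,1,2),  (4; 1) }


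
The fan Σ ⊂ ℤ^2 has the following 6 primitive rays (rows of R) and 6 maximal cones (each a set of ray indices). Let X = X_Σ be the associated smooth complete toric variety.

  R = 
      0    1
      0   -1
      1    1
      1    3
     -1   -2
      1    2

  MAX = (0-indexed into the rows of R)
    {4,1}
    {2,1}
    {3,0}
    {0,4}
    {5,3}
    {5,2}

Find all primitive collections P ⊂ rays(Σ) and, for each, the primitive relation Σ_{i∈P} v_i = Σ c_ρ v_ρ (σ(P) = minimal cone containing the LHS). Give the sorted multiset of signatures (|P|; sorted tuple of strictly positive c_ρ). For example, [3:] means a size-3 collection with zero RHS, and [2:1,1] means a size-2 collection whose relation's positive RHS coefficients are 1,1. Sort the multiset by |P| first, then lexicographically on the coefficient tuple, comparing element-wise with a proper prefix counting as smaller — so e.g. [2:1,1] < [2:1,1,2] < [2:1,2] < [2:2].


9 collections generate NE(X_Σ); each relation:

  {0,1}:  v_{0} + v_{1} = 0 — sig = [2:]
  {4,5}:  v_{4} + v_{5} = 0 — sig = [2:]
  {0,2}:  v_{0} + v_{2} = v_{5} — sig = [2:1]
  {0,5}:  v_{0} + v_{5} = v_{3} — sig = [2:1]
  {1,3}:  v_{1} + v_{3} = v_{5} — sig = [2:1]
  {1,5}:  v_{1} + v_{5} = v_{2} — sig = [2:1]
  {2,4}:  v_{2} + v_{4} = v_{1} — sig = [2:1]
  {3,4}:  v_{3} + v_{4} = v_{0} — sig = [2:1]
  {2,3}:  v_{2} + v_{3} = 2·v_{5} — sig = [2:2]

so the primitive-relation signature multiset is
    |P|=2: 9 collections, coeffs (), (), (1), (1), (1), (1), (1), (1), (2)


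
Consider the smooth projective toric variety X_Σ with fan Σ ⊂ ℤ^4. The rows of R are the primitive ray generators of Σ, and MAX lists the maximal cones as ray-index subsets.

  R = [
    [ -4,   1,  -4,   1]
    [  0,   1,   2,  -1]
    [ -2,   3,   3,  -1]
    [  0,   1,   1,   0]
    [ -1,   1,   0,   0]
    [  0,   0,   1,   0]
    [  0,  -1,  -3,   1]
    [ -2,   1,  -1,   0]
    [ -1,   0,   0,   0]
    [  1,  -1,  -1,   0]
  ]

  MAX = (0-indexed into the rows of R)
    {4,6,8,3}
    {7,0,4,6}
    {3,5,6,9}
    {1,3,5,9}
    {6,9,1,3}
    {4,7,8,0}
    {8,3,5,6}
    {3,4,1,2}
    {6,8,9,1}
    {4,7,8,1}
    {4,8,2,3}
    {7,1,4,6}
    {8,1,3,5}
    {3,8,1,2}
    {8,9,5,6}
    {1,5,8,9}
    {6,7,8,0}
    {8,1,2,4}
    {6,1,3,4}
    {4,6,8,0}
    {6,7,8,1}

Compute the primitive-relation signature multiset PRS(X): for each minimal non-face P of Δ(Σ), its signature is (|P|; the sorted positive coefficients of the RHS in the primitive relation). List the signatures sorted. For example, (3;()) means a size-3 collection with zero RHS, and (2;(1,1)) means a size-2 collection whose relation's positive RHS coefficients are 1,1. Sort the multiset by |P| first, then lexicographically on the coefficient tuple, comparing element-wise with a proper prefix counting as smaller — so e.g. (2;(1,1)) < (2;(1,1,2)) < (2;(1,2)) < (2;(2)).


The 20 primitive collections of Σ (r=10, n=4):

  P = {2,9}:  v_{2} + v_{9} = v_{1} + v_{4} ; sig = (2;(1,1))
  P = {4,5}:  v_{4} + v_{5} = v_{3} + v_{8} ; sig = (2;(1,1))
  P = {4,9}:  v_{4} + v_{9} = v_{1} + v_{6} ; sig = (2;(1,1))
  P = {5,7}:  v_{5} + v_{7} = v_{4} + v_{8} ; sig = (2;(1,1))
  P = {0,9}:  v_{0} + v_{9} = v_{1} + 2·v_{6} + v_{7} + v_{8} ; sig = (2;(1,1,1,2))
  P = {0,2}:  v_{0} + v_{2} = 3·v_{4} + v_{7} + v_{8} ; sig = (2;(1,1,3))
  P = {0,3}:  v_{0} + v_{3} = 3·v_{4} + v_{6} + v_{8} ; sig = (2;(1,1,3))
  P = {2,7}:  v_{2} + v_{7} = v_{1} + 3·v_{4} + v_{8} ; sig = (2;(1,1,3))
  P = {0,5}:  v_{0} + v_{5} = 2·v_{4} + v_{6} + 2·v_{8} ; sig = (2;(1,2,2))
  P = {2,5}:  v_{2} + v_{5} = v_{1} + 2·v_{3} + 2·v_{8} ; sig = (2;(1,2,2))
  P = {7,9}:  v_{7} + v_{9} = 2·v_{1} + 2·v_{6} + v_{8} ; sig = (2;(1,2,2))
  P = {0,1}:  v_{0} + v_{1} = 2·v_{7} ; sig = (2;(2))
  P = {2,6}:  v_{2} + v_{6} = 2·v_{4} ; sig = (2;(2))
  P = {3,7}:  v_{3} + v_{7} = 2·v_{4} ; sig = (2;(2))
  P = {1,5,6}:  v_{1} + v_{5} + v_{6} = 0 ; sig = (3;())
  P = {3,8,9}:  v_{3} + v_{8} + v_{9} = 0 ; sig = (3;())
  P = {1,3,4,8}:  v_{1} + v_{3} + v_{4} + v_{8} = v_{2} ; sig = (4;(1))
  P = {1,3,6,8}:  v_{1} + v_{3} + v_{6} + v_{8} = v_{4} ; sig = (4;(1))
  P = {1,4,6,8}:  v_{1} + v_{4} + v_{6} + v_{8} = v_{7} ; sig = (4;(1))
  P = {4,6,7,8}:  v_{4} + v_{6} + v_{7} + v_{8} = v_{0} ; sig = (4;(1))

Signatures (|P|; sorted positive RHS coefficients), sorted:
[(2;(1,1)), (2;(1,1)), (2;(1,1)), (2;(1,1)), (2;(1,1,1,2)), (2;(1,1,3)), (2;(1,1,3)), (2;(1,1,3)), (2;(1,2,2)), (2;(1,2,2)), (2;(1,2,2)), (2;(2)), (2;(2)), (2;(2)), (3;()), (3;()), (4;(1)), (4;(1)), (4;(1)), (4;(1))]


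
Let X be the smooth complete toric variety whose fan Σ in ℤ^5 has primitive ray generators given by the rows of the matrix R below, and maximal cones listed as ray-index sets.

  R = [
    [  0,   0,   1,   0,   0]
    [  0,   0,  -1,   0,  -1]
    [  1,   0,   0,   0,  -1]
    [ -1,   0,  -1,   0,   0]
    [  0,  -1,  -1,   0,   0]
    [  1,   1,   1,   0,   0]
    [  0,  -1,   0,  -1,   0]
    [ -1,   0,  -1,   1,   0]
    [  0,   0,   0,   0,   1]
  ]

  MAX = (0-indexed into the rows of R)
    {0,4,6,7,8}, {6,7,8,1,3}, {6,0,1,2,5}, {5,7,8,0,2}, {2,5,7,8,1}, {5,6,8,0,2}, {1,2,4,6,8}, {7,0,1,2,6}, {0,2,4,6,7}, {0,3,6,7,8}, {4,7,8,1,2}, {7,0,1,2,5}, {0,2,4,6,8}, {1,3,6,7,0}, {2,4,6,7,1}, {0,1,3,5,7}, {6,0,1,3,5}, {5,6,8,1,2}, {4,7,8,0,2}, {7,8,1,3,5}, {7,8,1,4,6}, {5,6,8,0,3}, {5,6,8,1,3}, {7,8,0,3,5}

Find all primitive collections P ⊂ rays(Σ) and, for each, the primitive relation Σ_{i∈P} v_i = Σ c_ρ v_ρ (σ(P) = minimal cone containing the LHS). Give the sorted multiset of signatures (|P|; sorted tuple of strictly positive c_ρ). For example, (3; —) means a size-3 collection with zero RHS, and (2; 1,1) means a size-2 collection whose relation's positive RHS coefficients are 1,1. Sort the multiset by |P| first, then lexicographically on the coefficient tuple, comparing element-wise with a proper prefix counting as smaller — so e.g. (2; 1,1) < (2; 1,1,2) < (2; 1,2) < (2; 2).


7 collections generate NE(X_Σ); each relation:

  {2,3}:  v_{2} + v_{3} = v_{1} ; sig = (2; 1)
  {4,5}:  v_{4} + v_{5} = v_{2} + v_{8} ; sig = (2; 1,1)
  {3,4}:  v_{3} + v_{4} = v_{1} + v_{6} + v_{7} + v_{8} ; sig = (2; 1,1,1,1)
  {0,1,8}:  v_{0} + v_{1} + v_{8} = 0 ; sig = (3; —)
  {5,6,7}:  v_{5} + v_{6} + v_{7} = 0 ; sig = (3; —)
  {0,1,4}:  v_{0} + v_{1} + v_{4} = v_{2} + v_{6} + v_{7} ; sig = (3; 1,1,1)
  {2,6,7,8}:  v_{2} + v_{6} + v_{7} + v_{8} = v_{4} ; sig = (4; 1)

Signatures (|P|; sorted positive RHS coefficients), sorted:
    |P|=2: 3 collections, coeffs (1), (1,1), (1,1,1,1)
    |P|=3: 3 collections, coeffs (), (), (1,1,1)
    |P|=4: 1 collection, coeffs (1)


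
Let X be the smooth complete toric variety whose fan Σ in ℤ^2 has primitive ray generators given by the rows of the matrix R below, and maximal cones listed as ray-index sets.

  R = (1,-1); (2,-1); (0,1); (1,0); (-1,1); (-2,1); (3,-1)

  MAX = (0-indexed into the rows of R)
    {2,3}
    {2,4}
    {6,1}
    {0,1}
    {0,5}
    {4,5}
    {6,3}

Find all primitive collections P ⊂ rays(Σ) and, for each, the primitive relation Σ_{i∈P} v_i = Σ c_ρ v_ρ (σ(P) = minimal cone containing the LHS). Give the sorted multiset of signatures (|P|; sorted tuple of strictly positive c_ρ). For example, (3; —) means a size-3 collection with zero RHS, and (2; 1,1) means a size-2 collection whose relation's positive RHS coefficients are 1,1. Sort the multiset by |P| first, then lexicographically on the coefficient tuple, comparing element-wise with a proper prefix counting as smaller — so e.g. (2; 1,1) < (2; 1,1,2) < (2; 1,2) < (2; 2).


Δ(Σ) — 7 vertices, 14 min non-faces:

  P = {0,4}:  v_{0} + v_{4} = 0  so sig = (2; —)
  P = {1,5}:  v_{1} + v_{5} = 0  so sig = (2; —)
  P = {0,2}:  v_{0} + v_{2} = v_{3}  so sig = (2; 1)
  P = {0,3}:  v_{0} + v_{3} = v_{1}  so sig = (2; 1)
  P = {1,3}:  v_{1} + v_{3} = v_{6}  so sig = (2; 1)
  P = {1,4}:  v_{1} + v_{4} = v_{3}  so sig = (2; 1)
  P = {3,4}:  v_{3} + v_{4} = v_{2}  so sig = (2; 1)
  P = {3,5}:  v_{3} + v_{5} = v_{4}  so sig = (2; 1)
  P = {5,6}:  v_{5} + v_{6} = v_{3}  so sig = (2; 1)
  P = {0,6}:  v_{0} + v_{6} = 2·v_{1}  so sig = (2; 2)
  P = {1,2}:  v_{1} + v_{2} = 2·v_{3}  so sig = (2; 2)
  P = {2,5}:  v_{2} + v_{5} = 2·v_{4}  so sig = (2; 2)
  P = {4,6}:  v_{4} + v_{6} = 2·v_{3}  so sig = (2; 2)
  P = {2,6}:  v_{2} + v_{6} = 3·v_{3}  so sig = (2; 3)

Sorted signature multiset PRS(X):
{ (2; —) ×2,  (2; 1) ×7,  (2; 2) ×4,  (2; 3) }


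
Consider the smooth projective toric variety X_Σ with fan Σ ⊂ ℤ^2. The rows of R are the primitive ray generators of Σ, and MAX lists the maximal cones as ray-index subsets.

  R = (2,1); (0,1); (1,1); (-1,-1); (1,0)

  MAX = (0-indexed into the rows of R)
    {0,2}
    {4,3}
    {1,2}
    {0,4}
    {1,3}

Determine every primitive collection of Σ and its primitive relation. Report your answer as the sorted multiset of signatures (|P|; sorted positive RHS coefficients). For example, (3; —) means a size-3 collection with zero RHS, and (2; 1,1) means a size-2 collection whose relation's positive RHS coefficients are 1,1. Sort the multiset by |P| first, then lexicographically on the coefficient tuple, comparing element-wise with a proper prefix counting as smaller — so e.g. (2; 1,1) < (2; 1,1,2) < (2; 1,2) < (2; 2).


Δ(Σ) — 5 vertices, 5 min non-faces:

  • {2,3}:  v_{2} + v_{3} = 0  so sig = (2; —)
  • {0,3}:  v_{0} + v_{3} = v_{4}  so sig = (2; 1)
  • {1,4}:  v_{1} + v_{4} = v_{2}  so sig = (2; 1)
  • {2,4}:  v_{2} + v_{4} = v_{0}  so sig = (2; 1)
  • {0,1}:  v_{0} + v_{1} = 2·v_{2}  so sig = (2; 2)

Signatures (|P|; sorted positive RHS coefficients), sorted:
    (2; —)
    (2; 1)
    (2; 1)
    (2; 1)
    (2; 2)
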